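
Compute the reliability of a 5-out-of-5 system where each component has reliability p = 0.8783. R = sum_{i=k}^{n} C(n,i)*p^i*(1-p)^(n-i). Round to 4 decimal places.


k = 5, n = 5, p = 0.8783
i=5: C(5,5)=1 * 0.8783^5 * 0.1217^0 = 0.5227
R = sum of terms = 0.5227

0.5227


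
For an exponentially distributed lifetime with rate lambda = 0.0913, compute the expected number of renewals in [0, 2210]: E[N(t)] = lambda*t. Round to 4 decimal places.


lambda = 0.0913
t = 2210
E[N(t)] = lambda * t
E[N(t)] = 0.0913 * 2210
E[N(t)] = 201.773

201.773


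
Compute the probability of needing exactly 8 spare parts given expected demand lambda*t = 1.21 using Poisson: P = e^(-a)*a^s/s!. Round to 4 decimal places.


a = 1.21, s = 8
e^(-a) = e^(-1.21) = 0.2982
a^s = 1.21^8 = 4.595
s! = 40320
P = 0.2982 * 4.595 / 40320
P = 0.0

0.0


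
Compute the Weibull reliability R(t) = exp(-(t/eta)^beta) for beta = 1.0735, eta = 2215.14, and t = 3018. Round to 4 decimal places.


beta = 1.0735, eta = 2215.14, t = 3018
t/eta = 3018 / 2215.14 = 1.3624
(t/eta)^beta = 1.3624^1.0735 = 1.3938
R(t) = exp(-1.3938)
R(t) = 0.2481

0.2481


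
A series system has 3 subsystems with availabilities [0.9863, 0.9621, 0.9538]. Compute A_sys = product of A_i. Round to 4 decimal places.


Subsystems: [0.9863, 0.9621, 0.9538]
After subsystem 1 (A=0.9863): product = 0.9863
After subsystem 2 (A=0.9621): product = 0.9489
After subsystem 3 (A=0.9538): product = 0.9051
A_sys = 0.9051

0.9051


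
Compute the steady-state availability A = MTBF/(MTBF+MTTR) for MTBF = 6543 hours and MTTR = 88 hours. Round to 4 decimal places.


MTBF = 6543
MTTR = 88
MTBF + MTTR = 6631
A = 6543 / 6631
A = 0.9867

0.9867


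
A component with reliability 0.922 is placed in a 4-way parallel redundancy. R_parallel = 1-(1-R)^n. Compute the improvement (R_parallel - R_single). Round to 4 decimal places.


R_single = 0.922, n = 4
1 - R_single = 0.078
(1 - R_single)^n = 0.078^4 = 0.0
R_parallel = 1 - 0.0 = 1.0
Improvement = 1.0 - 0.922
Improvement = 0.078

0.078


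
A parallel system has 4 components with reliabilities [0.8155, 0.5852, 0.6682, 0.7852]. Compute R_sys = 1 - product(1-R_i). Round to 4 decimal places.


Components: [0.8155, 0.5852, 0.6682, 0.7852]
(1 - 0.8155) = 0.1845, running product = 0.1845
(1 - 0.5852) = 0.4148, running product = 0.0765
(1 - 0.6682) = 0.3318, running product = 0.0254
(1 - 0.7852) = 0.2148, running product = 0.0055
Product of (1-R_i) = 0.0055
R_sys = 1 - 0.0055 = 0.9945

0.9945


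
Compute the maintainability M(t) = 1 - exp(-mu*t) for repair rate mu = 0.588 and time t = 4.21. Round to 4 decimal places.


mu = 0.588, t = 4.21
mu * t = 0.588 * 4.21 = 2.4755
exp(-2.4755) = 0.0841
M(t) = 1 - 0.0841
M(t) = 0.9159

0.9159


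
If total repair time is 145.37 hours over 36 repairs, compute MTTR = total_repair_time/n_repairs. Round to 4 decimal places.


total_repair_time = 145.37
n_repairs = 36
MTTR = 145.37 / 36
MTTR = 4.0381

4.0381


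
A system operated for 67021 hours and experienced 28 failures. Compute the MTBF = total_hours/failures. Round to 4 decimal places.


total_hours = 67021
failures = 28
MTBF = 67021 / 28
MTBF = 2393.6071

2393.6071


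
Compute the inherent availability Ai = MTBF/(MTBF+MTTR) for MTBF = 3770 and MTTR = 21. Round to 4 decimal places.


MTBF = 3770
MTTR = 21
MTBF + MTTR = 3791
Ai = 3770 / 3791
Ai = 0.9945

0.9945


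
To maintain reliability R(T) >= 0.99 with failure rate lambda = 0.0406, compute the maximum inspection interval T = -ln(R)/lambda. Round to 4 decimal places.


R_target = 0.99
lambda = 0.0406
-ln(0.99) = 0.0101
T = 0.0101 / 0.0406
T = 0.2475

0.2475


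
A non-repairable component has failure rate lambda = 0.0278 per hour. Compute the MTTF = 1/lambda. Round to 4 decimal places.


lambda = 0.0278
MTTF = 1 / 0.0278
MTTF = 35.9712

35.9712


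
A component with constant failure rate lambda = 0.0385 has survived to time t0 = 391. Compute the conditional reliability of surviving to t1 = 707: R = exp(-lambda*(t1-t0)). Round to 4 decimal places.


lambda = 0.0385
t0 = 391, t1 = 707
t1 - t0 = 316
lambda * (t1-t0) = 0.0385 * 316 = 12.166
R = exp(-12.166)
R = 0.0

0.0


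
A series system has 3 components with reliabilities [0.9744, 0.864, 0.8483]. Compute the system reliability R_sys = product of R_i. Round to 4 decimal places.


Components: [0.9744, 0.864, 0.8483]
After component 1 (R=0.9744): product = 0.9744
After component 2 (R=0.864): product = 0.8419
After component 3 (R=0.8483): product = 0.7142
R_sys = 0.7142

0.7142


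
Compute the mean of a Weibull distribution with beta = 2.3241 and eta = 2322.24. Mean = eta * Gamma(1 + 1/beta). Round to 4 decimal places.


beta = 2.3241, eta = 2322.24
1/beta = 0.4303
1 + 1/beta = 1.4303
Gamma(1.4303) = 0.886
Mean = 2322.24 * 0.886
Mean = 2057.5713

2057.5713


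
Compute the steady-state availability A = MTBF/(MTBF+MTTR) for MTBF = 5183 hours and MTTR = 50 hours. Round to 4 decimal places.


MTBF = 5183
MTTR = 50
MTBF + MTTR = 5233
A = 5183 / 5233
A = 0.9904

0.9904


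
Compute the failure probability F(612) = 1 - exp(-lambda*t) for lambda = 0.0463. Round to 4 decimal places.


lambda = 0.0463, t = 612
lambda * t = 28.3356
exp(-28.3356) = 0.0
F(t) = 1 - 0.0
F(t) = 1.0

1.0


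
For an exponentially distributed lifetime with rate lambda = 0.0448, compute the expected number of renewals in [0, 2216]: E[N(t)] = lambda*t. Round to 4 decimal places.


lambda = 0.0448
t = 2216
E[N(t)] = lambda * t
E[N(t)] = 0.0448 * 2216
E[N(t)] = 99.2768

99.2768


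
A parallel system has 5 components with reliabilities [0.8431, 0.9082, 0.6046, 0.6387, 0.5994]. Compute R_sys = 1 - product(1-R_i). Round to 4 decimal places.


Components: [0.8431, 0.9082, 0.6046, 0.6387, 0.5994]
(1 - 0.8431) = 0.1569, running product = 0.1569
(1 - 0.9082) = 0.0918, running product = 0.0144
(1 - 0.6046) = 0.3954, running product = 0.0057
(1 - 0.6387) = 0.3613, running product = 0.0021
(1 - 0.5994) = 0.4006, running product = 0.0008
Product of (1-R_i) = 0.0008
R_sys = 1 - 0.0008 = 0.9992

0.9992


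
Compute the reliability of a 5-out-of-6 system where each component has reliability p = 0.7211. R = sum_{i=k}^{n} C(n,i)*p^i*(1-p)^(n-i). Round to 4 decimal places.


k = 5, n = 6, p = 0.7211
i=5: C(6,5)=6 * 0.7211^5 * 0.2789^1 = 0.3263
i=6: C(6,6)=1 * 0.7211^6 * 0.2789^0 = 0.1406
R = sum of terms = 0.4669

0.4669


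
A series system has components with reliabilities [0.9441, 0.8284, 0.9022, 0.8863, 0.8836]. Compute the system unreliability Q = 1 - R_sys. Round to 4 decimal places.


Components: [0.9441, 0.8284, 0.9022, 0.8863, 0.8836]
After component 1: product = 0.9441
After component 2: product = 0.7821
After component 3: product = 0.7056
After component 4: product = 0.6254
After component 5: product = 0.5526
R_sys = 0.5526
Q = 1 - 0.5526 = 0.4474

0.4474


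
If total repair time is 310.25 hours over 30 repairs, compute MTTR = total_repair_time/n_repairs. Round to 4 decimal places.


total_repair_time = 310.25
n_repairs = 30
MTTR = 310.25 / 30
MTTR = 10.3417

10.3417


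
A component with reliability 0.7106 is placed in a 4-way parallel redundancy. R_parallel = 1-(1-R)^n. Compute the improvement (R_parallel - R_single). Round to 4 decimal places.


R_single = 0.7106, n = 4
1 - R_single = 0.2894
(1 - R_single)^n = 0.2894^4 = 0.007
R_parallel = 1 - 0.007 = 0.993
Improvement = 0.993 - 0.7106
Improvement = 0.2824

0.2824


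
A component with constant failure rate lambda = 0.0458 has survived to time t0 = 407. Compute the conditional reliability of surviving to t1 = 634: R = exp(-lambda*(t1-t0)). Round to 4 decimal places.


lambda = 0.0458
t0 = 407, t1 = 634
t1 - t0 = 227
lambda * (t1-t0) = 0.0458 * 227 = 10.3966
R = exp(-10.3966)
R = 0.0

0.0


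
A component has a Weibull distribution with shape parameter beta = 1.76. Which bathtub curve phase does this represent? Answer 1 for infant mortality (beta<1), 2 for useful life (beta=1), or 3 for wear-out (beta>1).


beta = 1.76
Compare beta to 1:
beta < 1 => infant mortality (phase 1)
beta = 1 => useful life (phase 2)
beta > 1 => wear-out (phase 3)
Since beta = 1.76, this is wear-out (increasing failure rate)
Phase = 3

3


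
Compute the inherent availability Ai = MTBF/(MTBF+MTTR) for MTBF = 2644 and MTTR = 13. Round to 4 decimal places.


MTBF = 2644
MTTR = 13
MTBF + MTTR = 2657
Ai = 2644 / 2657
Ai = 0.9951

0.9951


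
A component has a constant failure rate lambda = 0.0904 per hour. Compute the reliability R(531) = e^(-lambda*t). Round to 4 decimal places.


lambda = 0.0904
t = 531
lambda * t = 48.0024
R(t) = e^(-48.0024)
R(t) = 0.0

0.0


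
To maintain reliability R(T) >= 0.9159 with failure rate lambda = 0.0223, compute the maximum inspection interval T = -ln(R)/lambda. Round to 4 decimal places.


R_target = 0.9159
lambda = 0.0223
-ln(0.9159) = 0.0878
T = 0.0878 / 0.0223
T = 3.9394

3.9394


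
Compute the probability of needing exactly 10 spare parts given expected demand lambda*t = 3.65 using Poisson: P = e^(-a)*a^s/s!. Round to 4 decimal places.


a = 3.65, s = 10
e^(-a) = e^(-3.65) = 0.026
a^s = 3.65^10 = 419690.0224
s! = 3628800
P = 0.026 * 419690.0224 / 3628800
P = 0.003

0.003


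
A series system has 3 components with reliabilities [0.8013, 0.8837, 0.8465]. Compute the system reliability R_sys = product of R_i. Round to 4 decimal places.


Components: [0.8013, 0.8837, 0.8465]
After component 1 (R=0.8013): product = 0.8013
After component 2 (R=0.8837): product = 0.7081
After component 3 (R=0.8465): product = 0.5994
R_sys = 0.5994

0.5994


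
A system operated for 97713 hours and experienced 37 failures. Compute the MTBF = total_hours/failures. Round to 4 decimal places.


total_hours = 97713
failures = 37
MTBF = 97713 / 37
MTBF = 2640.8919

2640.8919


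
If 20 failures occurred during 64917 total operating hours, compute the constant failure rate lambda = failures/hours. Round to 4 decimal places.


failures = 20
total_hours = 64917
lambda = 20 / 64917
lambda = 0.0003

0.0003


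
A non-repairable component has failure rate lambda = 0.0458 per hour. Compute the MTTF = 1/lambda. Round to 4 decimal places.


lambda = 0.0458
MTTF = 1 / 0.0458
MTTF = 21.8341

21.8341


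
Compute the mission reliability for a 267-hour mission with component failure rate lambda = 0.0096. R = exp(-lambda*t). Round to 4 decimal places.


lambda = 0.0096
mission_time = 267
lambda * t = 0.0096 * 267 = 2.5632
R = exp(-2.5632)
R = 0.0771

0.0771


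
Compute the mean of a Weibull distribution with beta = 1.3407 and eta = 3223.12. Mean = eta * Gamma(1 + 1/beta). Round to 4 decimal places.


beta = 1.3407, eta = 3223.12
1/beta = 0.7459
1 + 1/beta = 1.7459
Gamma(1.7459) = 0.9181
Mean = 3223.12 * 0.9181
Mean = 2959.2486

2959.2486


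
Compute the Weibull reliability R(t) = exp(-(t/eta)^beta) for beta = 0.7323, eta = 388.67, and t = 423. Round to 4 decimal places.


beta = 0.7323, eta = 388.67, t = 423
t/eta = 423 / 388.67 = 1.0883
(t/eta)^beta = 1.0883^0.7323 = 1.0639
R(t) = exp(-1.0639)
R(t) = 0.3451

0.3451


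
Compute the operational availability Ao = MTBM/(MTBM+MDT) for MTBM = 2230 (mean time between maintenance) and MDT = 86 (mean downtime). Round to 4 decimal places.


MTBM = 2230
MDT = 86
MTBM + MDT = 2316
Ao = 2230 / 2316
Ao = 0.9629

0.9629


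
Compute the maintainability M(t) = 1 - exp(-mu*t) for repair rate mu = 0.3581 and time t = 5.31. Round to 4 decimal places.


mu = 0.3581, t = 5.31
mu * t = 0.3581 * 5.31 = 1.9015
exp(-1.9015) = 0.1493
M(t) = 1 - 0.1493
M(t) = 0.8507

0.8507


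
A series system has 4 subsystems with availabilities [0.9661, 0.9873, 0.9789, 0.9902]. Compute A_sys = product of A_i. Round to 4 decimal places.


Subsystems: [0.9661, 0.9873, 0.9789, 0.9902]
After subsystem 1 (A=0.9661): product = 0.9661
After subsystem 2 (A=0.9873): product = 0.9538
After subsystem 3 (A=0.9789): product = 0.9337
After subsystem 4 (A=0.9902): product = 0.9246
A_sys = 0.9246

0.9246


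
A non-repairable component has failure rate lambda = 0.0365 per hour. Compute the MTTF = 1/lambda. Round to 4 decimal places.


lambda = 0.0365
MTTF = 1 / 0.0365
MTTF = 27.3973

27.3973


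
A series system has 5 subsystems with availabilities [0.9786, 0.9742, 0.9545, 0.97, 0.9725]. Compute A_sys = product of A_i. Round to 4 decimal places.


Subsystems: [0.9786, 0.9742, 0.9545, 0.97, 0.9725]
After subsystem 1 (A=0.9786): product = 0.9786
After subsystem 2 (A=0.9742): product = 0.9534
After subsystem 3 (A=0.9545): product = 0.91
After subsystem 4 (A=0.97): product = 0.8827
After subsystem 5 (A=0.9725): product = 0.8584
A_sys = 0.8584

0.8584


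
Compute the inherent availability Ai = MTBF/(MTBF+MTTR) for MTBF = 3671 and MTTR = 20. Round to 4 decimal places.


MTBF = 3671
MTTR = 20
MTBF + MTTR = 3691
Ai = 3671 / 3691
Ai = 0.9946

0.9946


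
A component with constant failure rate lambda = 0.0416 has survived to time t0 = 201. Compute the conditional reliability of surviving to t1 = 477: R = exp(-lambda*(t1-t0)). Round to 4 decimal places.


lambda = 0.0416
t0 = 201, t1 = 477
t1 - t0 = 276
lambda * (t1-t0) = 0.0416 * 276 = 11.4816
R = exp(-11.4816)
R = 0.0

0.0


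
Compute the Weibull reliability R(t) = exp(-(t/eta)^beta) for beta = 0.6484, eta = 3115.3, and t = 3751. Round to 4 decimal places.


beta = 0.6484, eta = 3115.3, t = 3751
t/eta = 3751 / 3115.3 = 1.2041
(t/eta)^beta = 1.2041^0.6484 = 1.128
R(t) = exp(-1.128)
R(t) = 0.3237

0.3237


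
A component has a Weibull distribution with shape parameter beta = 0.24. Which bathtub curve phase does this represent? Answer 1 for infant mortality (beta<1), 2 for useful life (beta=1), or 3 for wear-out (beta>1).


beta = 0.24
Compare beta to 1:
beta < 1 => infant mortality (phase 1)
beta = 1 => useful life (phase 2)
beta > 1 => wear-out (phase 3)
Since beta = 0.24, this is infant mortality (decreasing failure rate)
Phase = 1

1


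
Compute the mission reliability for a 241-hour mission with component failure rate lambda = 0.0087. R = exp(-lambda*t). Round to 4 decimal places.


lambda = 0.0087
mission_time = 241
lambda * t = 0.0087 * 241 = 2.0967
R = exp(-2.0967)
R = 0.1229

0.1229


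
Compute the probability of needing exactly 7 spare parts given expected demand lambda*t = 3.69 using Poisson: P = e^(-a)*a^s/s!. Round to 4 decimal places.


a = 3.69, s = 7
e^(-a) = e^(-3.69) = 0.025
a^s = 3.69^7 = 9315.0365
s! = 5040
P = 0.025 * 9315.0365 / 5040
P = 0.0462

0.0462


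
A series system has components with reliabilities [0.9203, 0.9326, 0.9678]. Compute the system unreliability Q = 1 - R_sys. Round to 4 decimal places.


Components: [0.9203, 0.9326, 0.9678]
After component 1: product = 0.9203
After component 2: product = 0.8583
After component 3: product = 0.8306
R_sys = 0.8306
Q = 1 - 0.8306 = 0.1694

0.1694


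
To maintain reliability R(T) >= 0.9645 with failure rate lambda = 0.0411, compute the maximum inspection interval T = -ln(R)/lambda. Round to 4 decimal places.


R_target = 0.9645
lambda = 0.0411
-ln(0.9645) = 0.0361
T = 0.0361 / 0.0411
T = 0.8795

0.8795


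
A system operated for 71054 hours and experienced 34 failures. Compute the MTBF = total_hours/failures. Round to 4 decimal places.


total_hours = 71054
failures = 34
MTBF = 71054 / 34
MTBF = 2089.8235

2089.8235


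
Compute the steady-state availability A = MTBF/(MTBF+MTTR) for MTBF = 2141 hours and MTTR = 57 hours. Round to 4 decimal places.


MTBF = 2141
MTTR = 57
MTBF + MTTR = 2198
A = 2141 / 2198
A = 0.9741

0.9741


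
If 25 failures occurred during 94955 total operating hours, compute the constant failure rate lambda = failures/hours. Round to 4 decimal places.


failures = 25
total_hours = 94955
lambda = 25 / 94955
lambda = 0.0003

0.0003


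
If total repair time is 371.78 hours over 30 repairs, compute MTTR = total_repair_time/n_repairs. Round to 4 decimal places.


total_repair_time = 371.78
n_repairs = 30
MTTR = 371.78 / 30
MTTR = 12.3927

12.3927


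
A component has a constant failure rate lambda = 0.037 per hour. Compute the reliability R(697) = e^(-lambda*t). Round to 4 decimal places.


lambda = 0.037
t = 697
lambda * t = 25.789
R(t) = e^(-25.789)
R(t) = 0.0

0.0


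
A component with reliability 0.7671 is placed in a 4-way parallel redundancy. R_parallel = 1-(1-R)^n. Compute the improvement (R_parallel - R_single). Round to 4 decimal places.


R_single = 0.7671, n = 4
1 - R_single = 0.2329
(1 - R_single)^n = 0.2329^4 = 0.0029
R_parallel = 1 - 0.0029 = 0.9971
Improvement = 0.9971 - 0.7671
Improvement = 0.23

0.23


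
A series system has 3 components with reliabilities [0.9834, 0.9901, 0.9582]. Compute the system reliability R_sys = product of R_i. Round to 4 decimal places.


Components: [0.9834, 0.9901, 0.9582]
After component 1 (R=0.9834): product = 0.9834
After component 2 (R=0.9901): product = 0.9737
After component 3 (R=0.9582): product = 0.933
R_sys = 0.933

0.933


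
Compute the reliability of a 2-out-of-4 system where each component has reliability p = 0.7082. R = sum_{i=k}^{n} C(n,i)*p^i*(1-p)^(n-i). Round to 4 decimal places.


k = 2, n = 4, p = 0.7082
i=2: C(4,2)=6 * 0.7082^2 * 0.2918^2 = 0.2562
i=3: C(4,3)=4 * 0.7082^3 * 0.2918^1 = 0.4146
i=4: C(4,4)=1 * 0.7082^4 * 0.2918^0 = 0.2515
R = sum of terms = 0.9224

0.9224


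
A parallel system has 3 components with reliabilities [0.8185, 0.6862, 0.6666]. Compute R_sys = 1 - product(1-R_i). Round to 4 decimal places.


Components: [0.8185, 0.6862, 0.6666]
(1 - 0.8185) = 0.1815, running product = 0.1815
(1 - 0.6862) = 0.3138, running product = 0.057
(1 - 0.6666) = 0.3334, running product = 0.019
Product of (1-R_i) = 0.019
R_sys = 1 - 0.019 = 0.981

0.981


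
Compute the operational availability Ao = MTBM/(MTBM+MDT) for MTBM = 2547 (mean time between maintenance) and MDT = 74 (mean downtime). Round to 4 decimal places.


MTBM = 2547
MDT = 74
MTBM + MDT = 2621
Ao = 2547 / 2621
Ao = 0.9718

0.9718


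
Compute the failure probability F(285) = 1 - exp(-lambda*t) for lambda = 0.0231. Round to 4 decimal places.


lambda = 0.0231, t = 285
lambda * t = 6.5835
exp(-6.5835) = 0.0014
F(t) = 1 - 0.0014
F(t) = 0.9986

0.9986


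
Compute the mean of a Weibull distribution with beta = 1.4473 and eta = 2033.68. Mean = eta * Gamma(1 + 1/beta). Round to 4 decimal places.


beta = 1.4473, eta = 2033.68
1/beta = 0.6909
1 + 1/beta = 1.6909
Gamma(1.6909) = 0.907
Mean = 2033.68 * 0.907
Mean = 1844.4531

1844.4531


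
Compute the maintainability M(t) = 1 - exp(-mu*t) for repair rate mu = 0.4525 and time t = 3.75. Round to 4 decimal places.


mu = 0.4525, t = 3.75
mu * t = 0.4525 * 3.75 = 1.6969
exp(-1.6969) = 0.1833
M(t) = 1 - 0.1833
M(t) = 0.8167

0.8167


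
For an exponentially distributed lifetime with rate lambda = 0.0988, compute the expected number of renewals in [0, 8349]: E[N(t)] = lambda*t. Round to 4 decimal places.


lambda = 0.0988
t = 8349
E[N(t)] = lambda * t
E[N(t)] = 0.0988 * 8349
E[N(t)] = 824.8812

824.8812


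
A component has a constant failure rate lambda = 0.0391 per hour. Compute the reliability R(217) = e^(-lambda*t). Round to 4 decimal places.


lambda = 0.0391
t = 217
lambda * t = 8.4847
R(t) = e^(-8.4847)
R(t) = 0.0002

0.0002


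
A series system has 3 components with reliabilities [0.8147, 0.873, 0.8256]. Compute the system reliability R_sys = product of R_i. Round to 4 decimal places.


Components: [0.8147, 0.873, 0.8256]
After component 1 (R=0.8147): product = 0.8147
After component 2 (R=0.873): product = 0.7112
After component 3 (R=0.8256): product = 0.5872
R_sys = 0.5872

0.5872


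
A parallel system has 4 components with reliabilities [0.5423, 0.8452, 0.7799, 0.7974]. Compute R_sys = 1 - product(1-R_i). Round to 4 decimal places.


Components: [0.5423, 0.8452, 0.7799, 0.7974]
(1 - 0.5423) = 0.4577, running product = 0.4577
(1 - 0.8452) = 0.1548, running product = 0.0709
(1 - 0.7799) = 0.2201, running product = 0.0156
(1 - 0.7974) = 0.2026, running product = 0.0032
Product of (1-R_i) = 0.0032
R_sys = 1 - 0.0032 = 0.9968

0.9968


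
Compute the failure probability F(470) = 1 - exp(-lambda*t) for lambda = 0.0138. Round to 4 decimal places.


lambda = 0.0138, t = 470
lambda * t = 6.486
exp(-6.486) = 0.0015
F(t) = 1 - 0.0015
F(t) = 0.9985

0.9985


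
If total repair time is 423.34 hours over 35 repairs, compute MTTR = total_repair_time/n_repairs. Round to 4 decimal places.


total_repair_time = 423.34
n_repairs = 35
MTTR = 423.34 / 35
MTTR = 12.0954

12.0954


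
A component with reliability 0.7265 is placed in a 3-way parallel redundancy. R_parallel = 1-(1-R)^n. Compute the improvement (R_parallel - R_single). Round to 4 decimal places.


R_single = 0.7265, n = 3
1 - R_single = 0.2735
(1 - R_single)^n = 0.2735^3 = 0.0205
R_parallel = 1 - 0.0205 = 0.9795
Improvement = 0.9795 - 0.7265
Improvement = 0.253

0.253


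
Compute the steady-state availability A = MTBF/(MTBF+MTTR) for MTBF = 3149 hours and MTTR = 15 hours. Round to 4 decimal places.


MTBF = 3149
MTTR = 15
MTBF + MTTR = 3164
A = 3149 / 3164
A = 0.9953

0.9953


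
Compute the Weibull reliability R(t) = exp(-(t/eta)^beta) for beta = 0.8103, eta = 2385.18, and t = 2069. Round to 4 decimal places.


beta = 0.8103, eta = 2385.18, t = 2069
t/eta = 2069 / 2385.18 = 0.8674
(t/eta)^beta = 0.8674^0.8103 = 0.8912
R(t) = exp(-0.8912)
R(t) = 0.4102

0.4102


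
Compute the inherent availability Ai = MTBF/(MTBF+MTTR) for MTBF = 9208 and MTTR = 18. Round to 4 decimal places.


MTBF = 9208
MTTR = 18
MTBF + MTTR = 9226
Ai = 9208 / 9226
Ai = 0.998

0.998


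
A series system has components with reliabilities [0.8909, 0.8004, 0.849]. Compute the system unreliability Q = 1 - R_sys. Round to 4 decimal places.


Components: [0.8909, 0.8004, 0.849]
After component 1: product = 0.8909
After component 2: product = 0.7131
After component 3: product = 0.6054
R_sys = 0.6054
Q = 1 - 0.6054 = 0.3946

0.3946


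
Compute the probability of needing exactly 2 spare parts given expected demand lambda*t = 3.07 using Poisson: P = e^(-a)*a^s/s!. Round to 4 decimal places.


a = 3.07, s = 2
e^(-a) = e^(-3.07) = 0.0464
a^s = 3.07^2 = 9.4249
s! = 2
P = 0.0464 * 9.4249 / 2
P = 0.2188

0.2188


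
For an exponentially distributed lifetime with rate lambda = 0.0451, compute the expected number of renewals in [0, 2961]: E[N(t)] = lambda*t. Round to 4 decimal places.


lambda = 0.0451
t = 2961
E[N(t)] = lambda * t
E[N(t)] = 0.0451 * 2961
E[N(t)] = 133.5411

133.5411


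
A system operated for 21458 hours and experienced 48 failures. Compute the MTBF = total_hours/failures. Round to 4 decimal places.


total_hours = 21458
failures = 48
MTBF = 21458 / 48
MTBF = 447.0417

447.0417


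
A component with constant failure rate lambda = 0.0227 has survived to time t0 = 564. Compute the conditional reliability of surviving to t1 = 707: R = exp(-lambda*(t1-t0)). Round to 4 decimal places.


lambda = 0.0227
t0 = 564, t1 = 707
t1 - t0 = 143
lambda * (t1-t0) = 0.0227 * 143 = 3.2461
R = exp(-3.2461)
R = 0.0389

0.0389


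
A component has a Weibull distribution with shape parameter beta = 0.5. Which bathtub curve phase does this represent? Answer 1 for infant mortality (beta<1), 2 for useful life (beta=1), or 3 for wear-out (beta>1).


beta = 0.5
Compare beta to 1:
beta < 1 => infant mortality (phase 1)
beta = 1 => useful life (phase 2)
beta > 1 => wear-out (phase 3)
Since beta = 0.5, this is infant mortality (decreasing failure rate)
Phase = 1

1


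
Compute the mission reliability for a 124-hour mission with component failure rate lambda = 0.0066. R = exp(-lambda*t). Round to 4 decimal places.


lambda = 0.0066
mission_time = 124
lambda * t = 0.0066 * 124 = 0.8184
R = exp(-0.8184)
R = 0.4411

0.4411


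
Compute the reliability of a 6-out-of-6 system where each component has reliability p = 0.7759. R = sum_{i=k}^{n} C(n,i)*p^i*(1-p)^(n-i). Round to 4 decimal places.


k = 6, n = 6, p = 0.7759
i=6: C(6,6)=1 * 0.7759^6 * 0.2241^0 = 0.2182
R = sum of terms = 0.2182

0.2182


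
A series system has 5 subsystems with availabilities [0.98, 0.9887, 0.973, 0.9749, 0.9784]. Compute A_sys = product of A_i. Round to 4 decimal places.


Subsystems: [0.98, 0.9887, 0.973, 0.9749, 0.9784]
After subsystem 1 (A=0.98): product = 0.98
After subsystem 2 (A=0.9887): product = 0.9689
After subsystem 3 (A=0.973): product = 0.9428
After subsystem 4 (A=0.9749): product = 0.9191
After subsystem 5 (A=0.9784): product = 0.8992
A_sys = 0.8992

0.8992


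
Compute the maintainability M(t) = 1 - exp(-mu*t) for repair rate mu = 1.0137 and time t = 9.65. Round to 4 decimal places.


mu = 1.0137, t = 9.65
mu * t = 1.0137 * 9.65 = 9.7822
exp(-9.7822) = 0.0001
M(t) = 1 - 0.0001
M(t) = 0.9999

0.9999


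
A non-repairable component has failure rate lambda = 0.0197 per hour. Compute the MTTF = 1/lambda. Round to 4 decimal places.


lambda = 0.0197
MTTF = 1 / 0.0197
MTTF = 50.7614

50.7614


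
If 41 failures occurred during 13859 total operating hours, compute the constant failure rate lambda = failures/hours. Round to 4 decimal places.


failures = 41
total_hours = 13859
lambda = 41 / 13859
lambda = 0.003

0.003


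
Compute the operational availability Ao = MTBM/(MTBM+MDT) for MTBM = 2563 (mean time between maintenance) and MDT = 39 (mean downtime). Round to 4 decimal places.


MTBM = 2563
MDT = 39
MTBM + MDT = 2602
Ao = 2563 / 2602
Ao = 0.985

0.985


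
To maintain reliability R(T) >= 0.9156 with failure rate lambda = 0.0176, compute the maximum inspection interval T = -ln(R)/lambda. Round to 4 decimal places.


R_target = 0.9156
lambda = 0.0176
-ln(0.9156) = 0.0882
T = 0.0882 / 0.0176
T = 5.01

5.01


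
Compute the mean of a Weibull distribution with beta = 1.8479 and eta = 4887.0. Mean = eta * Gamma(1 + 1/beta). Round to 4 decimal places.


beta = 1.8479, eta = 4887.0
1/beta = 0.5412
1 + 1/beta = 1.5412
Gamma(1.5412) = 0.8883
Mean = 4887.0 * 0.8883
Mean = 4340.8939

4340.8939


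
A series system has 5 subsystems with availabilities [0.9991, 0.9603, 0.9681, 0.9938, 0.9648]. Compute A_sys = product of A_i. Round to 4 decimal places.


Subsystems: [0.9991, 0.9603, 0.9681, 0.9938, 0.9648]
After subsystem 1 (A=0.9991): product = 0.9991
After subsystem 2 (A=0.9603): product = 0.9594
After subsystem 3 (A=0.9681): product = 0.9288
After subsystem 4 (A=0.9938): product = 0.9231
After subsystem 5 (A=0.9648): product = 0.8906
A_sys = 0.8906

0.8906


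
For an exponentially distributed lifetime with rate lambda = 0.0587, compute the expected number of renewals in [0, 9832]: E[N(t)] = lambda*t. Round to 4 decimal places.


lambda = 0.0587
t = 9832
E[N(t)] = lambda * t
E[N(t)] = 0.0587 * 9832
E[N(t)] = 577.1384

577.1384


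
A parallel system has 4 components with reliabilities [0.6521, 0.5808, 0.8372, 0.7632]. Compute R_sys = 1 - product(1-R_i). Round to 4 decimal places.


Components: [0.6521, 0.5808, 0.8372, 0.7632]
(1 - 0.6521) = 0.3479, running product = 0.3479
(1 - 0.5808) = 0.4192, running product = 0.1458
(1 - 0.8372) = 0.1628, running product = 0.0237
(1 - 0.7632) = 0.2368, running product = 0.0056
Product of (1-R_i) = 0.0056
R_sys = 1 - 0.0056 = 0.9944

0.9944


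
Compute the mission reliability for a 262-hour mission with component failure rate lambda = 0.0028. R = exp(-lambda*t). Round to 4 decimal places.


lambda = 0.0028
mission_time = 262
lambda * t = 0.0028 * 262 = 0.7336
R = exp(-0.7336)
R = 0.4802

0.4802


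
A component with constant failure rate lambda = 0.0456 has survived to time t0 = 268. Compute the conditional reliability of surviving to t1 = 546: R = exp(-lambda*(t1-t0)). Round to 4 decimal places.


lambda = 0.0456
t0 = 268, t1 = 546
t1 - t0 = 278
lambda * (t1-t0) = 0.0456 * 278 = 12.6768
R = exp(-12.6768)
R = 0.0

0.0


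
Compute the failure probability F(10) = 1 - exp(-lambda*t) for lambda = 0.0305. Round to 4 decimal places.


lambda = 0.0305, t = 10
lambda * t = 0.305
exp(-0.305) = 0.7371
F(t) = 1 - 0.7371
F(t) = 0.2629

0.2629


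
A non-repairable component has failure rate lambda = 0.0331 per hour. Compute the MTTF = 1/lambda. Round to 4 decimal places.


lambda = 0.0331
MTTF = 1 / 0.0331
MTTF = 30.2115

30.2115


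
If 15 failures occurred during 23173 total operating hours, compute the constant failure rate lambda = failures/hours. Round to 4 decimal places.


failures = 15
total_hours = 23173
lambda = 15 / 23173
lambda = 0.0006

0.0006


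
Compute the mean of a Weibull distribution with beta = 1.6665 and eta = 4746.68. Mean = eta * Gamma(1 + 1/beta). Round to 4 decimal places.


beta = 1.6665, eta = 4746.68
1/beta = 0.6001
1 + 1/beta = 1.6001
Gamma(1.6001) = 0.8935
Mean = 4746.68 * 0.8935
Mean = 4241.2635

4241.2635


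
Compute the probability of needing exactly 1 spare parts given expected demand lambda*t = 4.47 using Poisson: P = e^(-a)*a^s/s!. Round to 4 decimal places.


a = 4.47, s = 1
e^(-a) = e^(-4.47) = 0.0114
a^s = 4.47^1 = 4.47
s! = 1
P = 0.0114 * 4.47 / 1
P = 0.0512

0.0512


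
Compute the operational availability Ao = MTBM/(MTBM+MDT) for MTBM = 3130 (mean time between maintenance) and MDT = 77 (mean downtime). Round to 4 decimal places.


MTBM = 3130
MDT = 77
MTBM + MDT = 3207
Ao = 3130 / 3207
Ao = 0.976

0.976


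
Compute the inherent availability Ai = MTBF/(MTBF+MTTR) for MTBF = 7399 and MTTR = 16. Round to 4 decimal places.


MTBF = 7399
MTTR = 16
MTBF + MTTR = 7415
Ai = 7399 / 7415
Ai = 0.9978

0.9978


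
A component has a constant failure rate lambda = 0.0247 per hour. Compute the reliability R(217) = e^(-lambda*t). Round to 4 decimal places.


lambda = 0.0247
t = 217
lambda * t = 5.3599
R(t) = e^(-5.3599)
R(t) = 0.0047

0.0047


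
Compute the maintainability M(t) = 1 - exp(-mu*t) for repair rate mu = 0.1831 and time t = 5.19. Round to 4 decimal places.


mu = 0.1831, t = 5.19
mu * t = 0.1831 * 5.19 = 0.9503
exp(-0.9503) = 0.3866
M(t) = 1 - 0.3866
M(t) = 0.6134

0.6134


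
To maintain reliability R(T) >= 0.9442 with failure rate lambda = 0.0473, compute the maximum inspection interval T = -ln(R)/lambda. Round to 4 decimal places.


R_target = 0.9442
lambda = 0.0473
-ln(0.9442) = 0.0574
T = 0.0574 / 0.0473
T = 1.2139

1.2139


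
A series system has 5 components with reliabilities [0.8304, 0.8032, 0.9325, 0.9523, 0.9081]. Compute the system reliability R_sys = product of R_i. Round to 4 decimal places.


Components: [0.8304, 0.8032, 0.9325, 0.9523, 0.9081]
After component 1 (R=0.8304): product = 0.8304
After component 2 (R=0.8032): product = 0.667
After component 3 (R=0.9325): product = 0.622
After component 4 (R=0.9523): product = 0.5923
After component 5 (R=0.9081): product = 0.5379
R_sys = 0.5379

0.5379


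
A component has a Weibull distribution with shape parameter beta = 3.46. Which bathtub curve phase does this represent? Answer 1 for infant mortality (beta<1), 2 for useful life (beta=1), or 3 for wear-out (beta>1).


beta = 3.46
Compare beta to 1:
beta < 1 => infant mortality (phase 1)
beta = 1 => useful life (phase 2)
beta > 1 => wear-out (phase 3)
Since beta = 3.46, this is wear-out (increasing failure rate)
Phase = 3

3


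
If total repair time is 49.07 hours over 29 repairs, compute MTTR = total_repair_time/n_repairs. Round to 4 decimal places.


total_repair_time = 49.07
n_repairs = 29
MTTR = 49.07 / 29
MTTR = 1.6921

1.6921


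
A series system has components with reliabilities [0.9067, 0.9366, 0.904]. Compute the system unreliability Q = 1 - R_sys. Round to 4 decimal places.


Components: [0.9067, 0.9366, 0.904]
After component 1: product = 0.9067
After component 2: product = 0.8492
After component 3: product = 0.7677
R_sys = 0.7677
Q = 1 - 0.7677 = 0.2323

0.2323


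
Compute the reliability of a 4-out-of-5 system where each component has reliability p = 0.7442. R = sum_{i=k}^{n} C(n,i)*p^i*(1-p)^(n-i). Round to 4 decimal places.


k = 4, n = 5, p = 0.7442
i=4: C(5,4)=5 * 0.7442^4 * 0.2558^1 = 0.3923
i=5: C(5,5)=1 * 0.7442^5 * 0.2558^0 = 0.2283
R = sum of terms = 0.6206

0.6206


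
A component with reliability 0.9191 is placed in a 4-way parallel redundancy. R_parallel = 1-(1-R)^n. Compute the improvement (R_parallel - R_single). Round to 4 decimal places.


R_single = 0.9191, n = 4
1 - R_single = 0.0809
(1 - R_single)^n = 0.0809^4 = 0.0
R_parallel = 1 - 0.0 = 1.0
Improvement = 1.0 - 0.9191
Improvement = 0.0809

0.0809


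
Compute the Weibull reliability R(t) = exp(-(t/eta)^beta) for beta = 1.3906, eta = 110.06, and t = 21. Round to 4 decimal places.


beta = 1.3906, eta = 110.06, t = 21
t/eta = 21 / 110.06 = 0.1908
(t/eta)^beta = 0.1908^1.3906 = 0.0999
R(t) = exp(-0.0999)
R(t) = 0.9049

0.9049


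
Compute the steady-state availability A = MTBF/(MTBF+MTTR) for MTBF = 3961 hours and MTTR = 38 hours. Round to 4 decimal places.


MTBF = 3961
MTTR = 38
MTBF + MTTR = 3999
A = 3961 / 3999
A = 0.9905

0.9905


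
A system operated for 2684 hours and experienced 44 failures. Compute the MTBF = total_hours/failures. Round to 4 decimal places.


total_hours = 2684
failures = 44
MTBF = 2684 / 44
MTBF = 61.0

61.0


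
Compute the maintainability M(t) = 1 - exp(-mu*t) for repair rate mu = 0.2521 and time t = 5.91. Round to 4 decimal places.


mu = 0.2521, t = 5.91
mu * t = 0.2521 * 5.91 = 1.4899
exp(-1.4899) = 0.2254
M(t) = 1 - 0.2254
M(t) = 0.7746

0.7746


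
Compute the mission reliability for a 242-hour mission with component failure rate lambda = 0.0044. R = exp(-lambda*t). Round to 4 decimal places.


lambda = 0.0044
mission_time = 242
lambda * t = 0.0044 * 242 = 1.0648
R = exp(-1.0648)
R = 0.3448

0.3448


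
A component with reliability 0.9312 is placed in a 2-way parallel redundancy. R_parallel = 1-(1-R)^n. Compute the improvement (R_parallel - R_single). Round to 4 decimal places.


R_single = 0.9312, n = 2
1 - R_single = 0.0688
(1 - R_single)^n = 0.0688^2 = 0.0047
R_parallel = 1 - 0.0047 = 0.9953
Improvement = 0.9953 - 0.9312
Improvement = 0.0641

0.0641


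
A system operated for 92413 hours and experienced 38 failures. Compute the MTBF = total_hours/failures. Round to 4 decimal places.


total_hours = 92413
failures = 38
MTBF = 92413 / 38
MTBF = 2431.9211

2431.9211


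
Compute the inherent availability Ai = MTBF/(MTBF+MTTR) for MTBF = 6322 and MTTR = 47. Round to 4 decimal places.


MTBF = 6322
MTTR = 47
MTBF + MTTR = 6369
Ai = 6322 / 6369
Ai = 0.9926

0.9926


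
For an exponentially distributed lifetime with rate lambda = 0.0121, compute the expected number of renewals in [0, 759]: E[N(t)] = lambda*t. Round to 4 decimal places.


lambda = 0.0121
t = 759
E[N(t)] = lambda * t
E[N(t)] = 0.0121 * 759
E[N(t)] = 9.1839

9.1839


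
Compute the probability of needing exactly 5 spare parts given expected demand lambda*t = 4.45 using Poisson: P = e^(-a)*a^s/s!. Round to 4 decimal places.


a = 4.45, s = 5
e^(-a) = e^(-4.45) = 0.0117
a^s = 4.45^5 = 1745.0186
s! = 120
P = 0.0117 * 1745.0186 / 120
P = 0.1698

0.1698


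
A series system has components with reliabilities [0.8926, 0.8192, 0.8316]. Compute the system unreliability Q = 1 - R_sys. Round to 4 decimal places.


Components: [0.8926, 0.8192, 0.8316]
After component 1: product = 0.8926
After component 2: product = 0.7312
After component 3: product = 0.6081
R_sys = 0.6081
Q = 1 - 0.6081 = 0.3919

0.3919


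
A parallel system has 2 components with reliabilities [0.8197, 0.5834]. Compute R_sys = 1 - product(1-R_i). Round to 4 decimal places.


Components: [0.8197, 0.5834]
(1 - 0.8197) = 0.1803, running product = 0.1803
(1 - 0.5834) = 0.4166, running product = 0.0751
Product of (1-R_i) = 0.0751
R_sys = 1 - 0.0751 = 0.9249

0.9249


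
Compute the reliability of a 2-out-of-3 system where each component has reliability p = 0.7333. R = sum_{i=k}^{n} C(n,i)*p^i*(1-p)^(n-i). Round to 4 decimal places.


k = 2, n = 3, p = 0.7333
i=2: C(3,2)=3 * 0.7333^2 * 0.2667^1 = 0.4302
i=3: C(3,3)=1 * 0.7333^3 * 0.2667^0 = 0.3943
R = sum of terms = 0.8246

0.8246


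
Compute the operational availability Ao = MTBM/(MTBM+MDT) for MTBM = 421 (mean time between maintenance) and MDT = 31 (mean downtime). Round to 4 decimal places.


MTBM = 421
MDT = 31
MTBM + MDT = 452
Ao = 421 / 452
Ao = 0.9314

0.9314


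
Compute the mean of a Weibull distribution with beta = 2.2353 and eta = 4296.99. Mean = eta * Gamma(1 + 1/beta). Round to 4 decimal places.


beta = 2.2353, eta = 4296.99
1/beta = 0.4474
1 + 1/beta = 1.4474
Gamma(1.4474) = 0.8857
Mean = 4296.99 * 0.8857
Mean = 3805.8044

3805.8044


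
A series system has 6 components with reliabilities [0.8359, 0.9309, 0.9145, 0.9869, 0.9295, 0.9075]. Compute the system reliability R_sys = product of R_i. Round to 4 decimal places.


Components: [0.8359, 0.9309, 0.9145, 0.9869, 0.9295, 0.9075]
After component 1 (R=0.8359): product = 0.8359
After component 2 (R=0.9309): product = 0.7781
After component 3 (R=0.9145): product = 0.7116
After component 4 (R=0.9869): product = 0.7023
After component 5 (R=0.9295): product = 0.6528
After component 6 (R=0.9075): product = 0.5924
R_sys = 0.5924

0.5924


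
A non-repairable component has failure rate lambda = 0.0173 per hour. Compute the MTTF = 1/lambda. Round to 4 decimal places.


lambda = 0.0173
MTTF = 1 / 0.0173
MTTF = 57.8035

57.8035


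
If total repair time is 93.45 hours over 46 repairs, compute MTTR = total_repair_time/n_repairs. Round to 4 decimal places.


total_repair_time = 93.45
n_repairs = 46
MTTR = 93.45 / 46
MTTR = 2.0315

2.0315


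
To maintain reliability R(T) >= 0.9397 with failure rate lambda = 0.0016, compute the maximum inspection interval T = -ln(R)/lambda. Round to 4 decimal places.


R_target = 0.9397
lambda = 0.0016
-ln(0.9397) = 0.0622
T = 0.0622 / 0.0016
T = 38.8716

38.8716


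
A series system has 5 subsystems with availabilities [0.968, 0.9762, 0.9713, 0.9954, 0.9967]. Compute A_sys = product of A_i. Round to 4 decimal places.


Subsystems: [0.968, 0.9762, 0.9713, 0.9954, 0.9967]
After subsystem 1 (A=0.968): product = 0.968
After subsystem 2 (A=0.9762): product = 0.945
After subsystem 3 (A=0.9713): product = 0.9178
After subsystem 4 (A=0.9954): product = 0.9136
After subsystem 5 (A=0.9967): product = 0.9106
A_sys = 0.9106

0.9106


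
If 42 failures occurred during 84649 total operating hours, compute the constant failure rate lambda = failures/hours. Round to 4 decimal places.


failures = 42
total_hours = 84649
lambda = 42 / 84649
lambda = 0.0005

0.0005


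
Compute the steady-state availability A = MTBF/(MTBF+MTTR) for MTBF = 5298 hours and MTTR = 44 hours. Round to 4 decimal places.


MTBF = 5298
MTTR = 44
MTBF + MTTR = 5342
A = 5298 / 5342
A = 0.9918

0.9918


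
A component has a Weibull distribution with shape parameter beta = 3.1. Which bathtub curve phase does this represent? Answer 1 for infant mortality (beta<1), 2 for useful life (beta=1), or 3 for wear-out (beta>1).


beta = 3.1
Compare beta to 1:
beta < 1 => infant mortality (phase 1)
beta = 1 => useful life (phase 2)
beta > 1 => wear-out (phase 3)
Since beta = 3.1, this is wear-out (increasing failure rate)
Phase = 3

3


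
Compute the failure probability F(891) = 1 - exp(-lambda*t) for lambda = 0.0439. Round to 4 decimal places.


lambda = 0.0439, t = 891
lambda * t = 39.1149
exp(-39.1149) = 0.0
F(t) = 1 - 0.0
F(t) = 1.0

1.0


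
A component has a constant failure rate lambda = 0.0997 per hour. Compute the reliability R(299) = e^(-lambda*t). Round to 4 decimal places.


lambda = 0.0997
t = 299
lambda * t = 29.8103
R(t) = e^(-29.8103)
R(t) = 0.0

0.0


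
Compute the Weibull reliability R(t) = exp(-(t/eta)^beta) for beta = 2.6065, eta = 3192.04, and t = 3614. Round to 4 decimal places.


beta = 2.6065, eta = 3192.04, t = 3614
t/eta = 3614 / 3192.04 = 1.1322
(t/eta)^beta = 1.1322^2.6065 = 1.3821
R(t) = exp(-1.3821)
R(t) = 0.251

0.251
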